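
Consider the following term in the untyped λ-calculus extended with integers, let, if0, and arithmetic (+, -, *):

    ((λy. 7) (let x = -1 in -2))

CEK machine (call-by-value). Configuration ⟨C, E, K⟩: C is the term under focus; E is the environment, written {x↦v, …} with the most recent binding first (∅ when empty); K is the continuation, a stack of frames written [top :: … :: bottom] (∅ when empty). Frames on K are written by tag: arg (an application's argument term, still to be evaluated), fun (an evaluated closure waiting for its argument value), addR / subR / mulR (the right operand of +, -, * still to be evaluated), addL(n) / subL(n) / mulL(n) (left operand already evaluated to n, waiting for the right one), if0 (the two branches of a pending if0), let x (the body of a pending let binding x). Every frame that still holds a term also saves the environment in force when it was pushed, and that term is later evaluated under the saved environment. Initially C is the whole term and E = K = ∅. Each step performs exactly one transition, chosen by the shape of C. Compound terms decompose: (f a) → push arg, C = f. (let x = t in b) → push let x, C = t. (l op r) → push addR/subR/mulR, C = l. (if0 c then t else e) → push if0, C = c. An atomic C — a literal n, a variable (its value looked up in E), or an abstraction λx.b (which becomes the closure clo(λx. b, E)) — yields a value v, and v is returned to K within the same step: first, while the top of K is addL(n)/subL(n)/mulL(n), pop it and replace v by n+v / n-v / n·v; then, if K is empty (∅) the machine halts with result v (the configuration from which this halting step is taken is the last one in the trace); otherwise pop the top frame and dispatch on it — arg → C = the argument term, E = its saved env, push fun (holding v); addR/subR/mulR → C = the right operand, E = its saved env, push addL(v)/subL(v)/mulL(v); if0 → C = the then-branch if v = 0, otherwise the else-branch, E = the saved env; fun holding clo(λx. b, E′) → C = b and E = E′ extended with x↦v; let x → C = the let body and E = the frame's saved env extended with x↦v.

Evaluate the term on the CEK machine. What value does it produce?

[0] ⟨C=((λy. 7) (let x = -1 in -2)); E=∅; K=∅⟩
[1] ⟨C=(λy. 7); E=∅; K=[arg]⟩
[2] ⟨C=(let x = -1 in -2); E=∅; K=[fun]⟩
[3] ⟨C=-1; E=∅; K=[let x :: fun]⟩
[4] ⟨C=-2; E={x↦-1}; K=[fun]⟩
[5] ⟨C=7; E={y↦-2}; K=∅⟩
→ final value 7

Answer: 7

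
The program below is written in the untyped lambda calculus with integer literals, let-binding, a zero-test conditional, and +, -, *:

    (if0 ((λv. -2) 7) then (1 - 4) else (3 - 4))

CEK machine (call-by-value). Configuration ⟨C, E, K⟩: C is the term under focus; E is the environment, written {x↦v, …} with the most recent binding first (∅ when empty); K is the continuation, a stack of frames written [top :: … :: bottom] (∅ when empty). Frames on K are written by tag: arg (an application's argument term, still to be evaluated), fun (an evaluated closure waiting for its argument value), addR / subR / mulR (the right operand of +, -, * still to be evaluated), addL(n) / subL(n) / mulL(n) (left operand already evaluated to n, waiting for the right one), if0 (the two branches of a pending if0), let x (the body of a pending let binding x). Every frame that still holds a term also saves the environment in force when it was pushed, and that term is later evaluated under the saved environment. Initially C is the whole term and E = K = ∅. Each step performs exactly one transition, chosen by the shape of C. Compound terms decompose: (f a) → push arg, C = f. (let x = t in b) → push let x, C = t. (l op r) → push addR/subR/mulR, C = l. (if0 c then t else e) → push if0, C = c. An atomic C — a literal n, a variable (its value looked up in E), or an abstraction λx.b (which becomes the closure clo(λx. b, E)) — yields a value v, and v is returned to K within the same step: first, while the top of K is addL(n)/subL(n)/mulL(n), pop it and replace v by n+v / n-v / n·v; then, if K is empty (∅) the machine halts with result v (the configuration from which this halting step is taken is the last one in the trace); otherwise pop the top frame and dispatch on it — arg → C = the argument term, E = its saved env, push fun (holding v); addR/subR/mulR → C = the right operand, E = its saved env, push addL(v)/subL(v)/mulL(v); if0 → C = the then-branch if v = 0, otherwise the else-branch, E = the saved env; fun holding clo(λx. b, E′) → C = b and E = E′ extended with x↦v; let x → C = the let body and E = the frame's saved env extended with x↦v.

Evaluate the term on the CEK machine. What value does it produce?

t=0: ⟨C=(if0 ((λv. -2) 7) then (1 - 4) else (3 - 4)); E=∅; K=∅⟩
t=1: ⟨C=((λv. -2) 7); E=∅; K=[if0]⟩
t=2: ⟨C=(λv. -2); E=∅; K=[arg :: if0]⟩
t=3: ⟨C=7; E=∅; K=[fun :: if0]⟩
t=4: ⟨C=-2; E={v↦7}; K=[if0]⟩
t=5: ⟨C=(3 - 4); E=∅; K=∅⟩
t=6: ⟨C=3; E=∅; K=[subR]⟩
t=7: ⟨C=4; E=∅; K=[subL(3)]⟩
→ final value -1

Answer: -1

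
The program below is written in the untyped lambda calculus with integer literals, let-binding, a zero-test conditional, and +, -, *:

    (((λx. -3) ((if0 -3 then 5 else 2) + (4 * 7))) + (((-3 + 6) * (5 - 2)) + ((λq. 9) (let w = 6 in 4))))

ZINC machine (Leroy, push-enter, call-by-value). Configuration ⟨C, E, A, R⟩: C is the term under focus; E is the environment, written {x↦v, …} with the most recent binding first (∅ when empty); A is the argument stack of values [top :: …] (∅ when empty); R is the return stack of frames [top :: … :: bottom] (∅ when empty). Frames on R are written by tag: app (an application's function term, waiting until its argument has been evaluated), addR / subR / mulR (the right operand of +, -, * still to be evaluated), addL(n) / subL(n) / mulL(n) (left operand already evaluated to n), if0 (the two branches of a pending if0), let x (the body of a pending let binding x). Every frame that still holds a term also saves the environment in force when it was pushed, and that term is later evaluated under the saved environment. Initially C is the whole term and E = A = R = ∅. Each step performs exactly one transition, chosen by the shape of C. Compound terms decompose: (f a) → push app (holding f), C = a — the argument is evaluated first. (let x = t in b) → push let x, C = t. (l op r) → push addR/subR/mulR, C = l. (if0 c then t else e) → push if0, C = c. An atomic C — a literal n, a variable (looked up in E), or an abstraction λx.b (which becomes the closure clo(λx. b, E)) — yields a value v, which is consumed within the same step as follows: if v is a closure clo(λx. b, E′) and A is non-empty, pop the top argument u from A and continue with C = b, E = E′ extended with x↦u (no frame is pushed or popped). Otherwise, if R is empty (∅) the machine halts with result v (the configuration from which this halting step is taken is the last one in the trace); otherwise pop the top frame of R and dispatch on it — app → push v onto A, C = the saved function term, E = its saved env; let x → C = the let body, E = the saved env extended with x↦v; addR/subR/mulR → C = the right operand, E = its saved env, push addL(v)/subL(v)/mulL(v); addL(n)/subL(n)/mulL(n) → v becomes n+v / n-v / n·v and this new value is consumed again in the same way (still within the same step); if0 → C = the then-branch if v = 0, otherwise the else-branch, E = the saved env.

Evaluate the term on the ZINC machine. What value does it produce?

[0] <C=(((λx. -3) ((if0 -3 then 5 else 2) + (4 * 7))) + (((-3 + 6) * (5 - 2)) + ((λq. 9) (let w = 6 in 4)))), E=∅, A=∅, R=∅>
[1] <C=((λx. -3) ((if0 -3 then 5 else 2) + (4 * 7))), E=∅, A=∅, R=[addR]>
[2] <C=((if0 -3 then 5 else 2) + (4 * 7)), E=∅, A=∅, R=[app :: addR]>
[3] <C=(if0 -3 then 5 else 2), E=∅, A=∅, R=[addR :: app :: addR]>
[4] <C=-3, E=∅, A=∅, R=[if0 :: addR :: app :: addR]>
[5] <C=2, E=∅, A=∅, R=[addR :: app :: addR]>
[6] <C=(4 * 7), E=∅, A=∅, R=[addL(2) :: app :: addR]>
[7] <C=4, E=∅, A=∅, R=[mulR :: addL(2) :: app :: addR]>
[8] <C=7, E=∅, A=∅, R=[mulL(4) :: addL(2) :: app :: addR]>
[9] <C=(λx. -3), E=∅, A=[30], R=[addR]>
[10] <C=-3, E={x↦30}, A=∅, R=[addR]>
[11] <C=(((-3 + 6) * (5 - 2)) + ((λq. 9) (let w = 6 in 4))), E=∅, A=∅, R=[addL(-3)]>
[12] <C=((-3 + 6) * (5 - 2)), E=∅, A=∅, R=[addR :: addL(-3)]>
[13] <C=(-3 + 6), E=∅, A=∅, R=[mulR :: addR :: addL(-3)]>
[14] <C=-3, E=∅, A=∅, R=[addR :: mulR :: addR :: addL(-3)]>
[15] <C=6, E=∅, A=∅, R=[addL(-3) :: mulR :: addR :: addL(-3)]>
[16] <C=(5 - 2), E=∅, A=∅, R=[mulL(3) :: addR :: addL(-3)]>
[17] <C=5, E=∅, A=∅, R=[subR :: mulL(3) :: addR :: addL(-3)]>
[18] <C=2, E=∅, A=∅, R=[subL(5) :: mulL(3) :: addR :: addL(-3)]>
[19] <C=((λq. 9) (let w = 6 in 4)), E=∅, A=∅, R=[addL(9) :: addL(-3)]>
[20] <C=(let w = 6 in 4), E=∅, A=∅, R=[app :: addL(9) :: addL(-3)]>
[21] <C=6, E=∅, A=∅, R=[let w :: app :: addL(9) :: addL(-3)]>
[22] <C=4, E={w↦6}, A=∅, R=[app :: addL(9) :: addL(-3)]>
[23] <C=(λq. 9), E=∅, A=[4], R=[addL(9) :: addL(-3)]>
[24] <C=9, E={q↦4}, A=∅, R=[addL(9) :: addL(-3)]>
→ final value 15

Answer: 15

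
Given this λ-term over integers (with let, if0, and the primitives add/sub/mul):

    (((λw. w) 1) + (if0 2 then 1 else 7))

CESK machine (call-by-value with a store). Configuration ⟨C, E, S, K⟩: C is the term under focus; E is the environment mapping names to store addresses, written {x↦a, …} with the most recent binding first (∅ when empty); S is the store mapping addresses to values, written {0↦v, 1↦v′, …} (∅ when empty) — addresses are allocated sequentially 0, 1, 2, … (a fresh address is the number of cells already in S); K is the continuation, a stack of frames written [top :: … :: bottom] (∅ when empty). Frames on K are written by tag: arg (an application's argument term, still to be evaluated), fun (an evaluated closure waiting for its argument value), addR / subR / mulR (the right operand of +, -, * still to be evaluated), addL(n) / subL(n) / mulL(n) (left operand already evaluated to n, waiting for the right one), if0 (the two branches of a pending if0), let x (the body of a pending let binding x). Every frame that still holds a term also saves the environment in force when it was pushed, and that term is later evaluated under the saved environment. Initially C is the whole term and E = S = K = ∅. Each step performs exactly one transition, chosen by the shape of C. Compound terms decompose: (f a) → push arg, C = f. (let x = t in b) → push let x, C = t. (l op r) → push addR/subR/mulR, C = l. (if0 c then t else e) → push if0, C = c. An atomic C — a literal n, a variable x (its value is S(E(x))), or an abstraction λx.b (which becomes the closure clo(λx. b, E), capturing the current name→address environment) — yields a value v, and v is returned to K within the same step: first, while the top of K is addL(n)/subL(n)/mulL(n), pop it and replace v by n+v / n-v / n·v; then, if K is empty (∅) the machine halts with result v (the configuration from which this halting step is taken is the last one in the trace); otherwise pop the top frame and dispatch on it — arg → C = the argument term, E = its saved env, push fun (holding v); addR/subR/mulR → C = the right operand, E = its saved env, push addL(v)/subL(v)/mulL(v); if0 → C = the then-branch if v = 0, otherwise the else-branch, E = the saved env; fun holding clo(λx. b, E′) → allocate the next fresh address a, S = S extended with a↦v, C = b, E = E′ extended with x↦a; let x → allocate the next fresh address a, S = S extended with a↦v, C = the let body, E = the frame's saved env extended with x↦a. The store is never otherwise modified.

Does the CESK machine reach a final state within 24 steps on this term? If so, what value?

[0] ⟨C=(((λw. w) 1) + (if0 2 then 1 else 7)); E=∅; S=∅; K=∅⟩
[1] ⟨C=((λw. w) 1); E=∅; S=∅; K=[addR]⟩
[2] ⟨C=(λw. w); E=∅; S=∅; K=[arg :: addR]⟩
[3] ⟨C=1; E=∅; S=∅; K=[fun :: addR]⟩
[4] ⟨C=w; E={w↦0}; S={0↦1}; K=[addR]⟩
[5] ⟨C=(if0 2 then 1 else 7); E=∅; S={0↦1}; K=[addL(1)]⟩
[6] ⟨C=2; E=∅; S={0↦1}; K=[if0 :: addL(1)]⟩
[7] ⟨C=7; E=∅; S={0↦1}; K=[addL(1)]⟩
→ final value 8

Answer: 8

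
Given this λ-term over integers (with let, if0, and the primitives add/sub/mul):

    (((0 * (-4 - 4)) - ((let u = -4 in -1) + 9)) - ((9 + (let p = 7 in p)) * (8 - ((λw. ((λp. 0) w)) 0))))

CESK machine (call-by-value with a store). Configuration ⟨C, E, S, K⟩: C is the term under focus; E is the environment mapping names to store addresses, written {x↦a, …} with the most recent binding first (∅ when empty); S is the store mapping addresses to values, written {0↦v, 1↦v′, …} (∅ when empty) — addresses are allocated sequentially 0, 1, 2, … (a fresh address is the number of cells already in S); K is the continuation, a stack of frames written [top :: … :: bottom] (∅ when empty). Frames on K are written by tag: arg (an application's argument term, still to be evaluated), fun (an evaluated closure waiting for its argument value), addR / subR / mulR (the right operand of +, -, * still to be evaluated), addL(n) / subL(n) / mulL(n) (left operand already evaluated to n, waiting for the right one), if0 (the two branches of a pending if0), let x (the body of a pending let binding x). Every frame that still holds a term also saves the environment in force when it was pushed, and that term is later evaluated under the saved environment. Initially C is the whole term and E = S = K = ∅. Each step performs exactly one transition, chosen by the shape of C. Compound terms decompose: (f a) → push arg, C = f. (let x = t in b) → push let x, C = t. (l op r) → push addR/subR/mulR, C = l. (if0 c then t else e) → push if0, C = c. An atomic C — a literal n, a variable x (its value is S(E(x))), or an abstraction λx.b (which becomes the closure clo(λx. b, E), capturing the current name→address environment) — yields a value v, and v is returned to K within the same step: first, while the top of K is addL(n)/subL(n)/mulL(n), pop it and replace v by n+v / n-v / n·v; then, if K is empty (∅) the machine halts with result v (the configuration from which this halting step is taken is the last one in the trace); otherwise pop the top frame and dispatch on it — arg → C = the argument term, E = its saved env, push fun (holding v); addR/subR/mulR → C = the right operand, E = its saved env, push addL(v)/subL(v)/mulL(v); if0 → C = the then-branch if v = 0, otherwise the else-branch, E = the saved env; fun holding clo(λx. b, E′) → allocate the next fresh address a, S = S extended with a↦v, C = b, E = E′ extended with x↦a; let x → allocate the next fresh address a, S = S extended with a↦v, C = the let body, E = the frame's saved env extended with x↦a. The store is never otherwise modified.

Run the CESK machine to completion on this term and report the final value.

step 0: <C=(((0 * (-4 - 4)) - ((let u = -4 in -1) + 9)) - ((9 + (let p = 7 in p)) * (8 - ((λw. ((λp. 0) w)) 0)))), E=∅, S=∅, K=∅>
step 1: <C=((0 * (-4 - 4)) - ((let u = -4 in -1) + 9)), E=∅, S=∅, K=[subR]>
step 2: <C=(0 * (-4 - 4)), E=∅, S=∅, K=[subR :: subR]>
step 3: <C=0, E=∅, S=∅, K=[mulR :: subR :: subR]>
step 4: <C=(-4 - 4), E=∅, S=∅, K=[mulL(0) :: subR :: subR]>
step 5: <C=-4, E=∅, S=∅, K=[subR :: mulL(0) :: subR :: subR]>
step 6: <C=4, E=∅, S=∅, K=[subL(-4) :: mulL(0) :: subR :: subR]>
step 7: <C=((let u = -4 in -1) + 9), E=∅, S=∅, K=[subL(0) :: subR]>
step 8: <C=(let u = -4 in -1), E=∅, S=∅, K=[addR :: subL(0) :: subR]>
step 9: <C=-4, E=∅, S=∅, K=[let u :: addR :: subL(0) :: subR]>
step 10: <C=-1, E={u↦0}, S={0↦-4}, K=[addR :: subL(0) :: subR]>
step 11: <C=9, E=∅, S={0↦-4}, K=[addL(-1) :: subL(0) :: subR]>
step 12: <C=((9 + (let p = 7 in p)) * (8 - ((λw. ((λp. 0) w)) 0))), E=∅, S={0↦-4}, K=[subL(-8)]>
step 13: <C=(9 + (let p = 7 in p)), E=∅, S={0↦-4}, K=[mulR :: subL(-8)]>
step 14: <C=9, E=∅, S={0↦-4}, K=[addR :: mulR :: subL(-8)]>
step 15: <C=(let p = 7 in p), E=∅, S={0↦-4}, K=[addL(9) :: mulR :: subL(-8)]>
step 16: <C=7, E=∅, S={0↦-4}, K=[let p :: addL(9) :: mulR :: subL(-8)]>
step 17: <C=p, E={p↦1}, S={0↦-4, 1↦7}, K=[addL(9) :: mulR :: subL(-8)]>
step 18: <C=(8 - ((λw. ((λp. 0) w)) 0)), E=∅, S={0↦-4, 1↦7}, K=[mulL(16) :: subL(-8)]>
step 19: <C=8, E=∅, S={0↦-4, 1↦7}, K=[subR :: mulL(16) :: subL(-8)]>
step 20: <C=((λw. ((λp. 0) w)) 0), E=∅, S={0↦-4, 1↦7}, K=[subL(8) :: mulL(16) :: subL(-8)]>
step 21: <C=(λw. ((λp. 0) w)), E=∅, S={0↦-4, 1↦7}, K=[arg :: subL(8) :: mulL(16) :: subL(-8)]>
step 22: <C=0, E=∅, S={0↦-4, 1↦7}, K=[fun :: subL(8) :: mulL(16) :: subL(-8)]>
step 23: <C=((λp. 0) w), E={w↦2}, S={0↦-4, 1↦7, 2↦0}, K=[subL(8) :: mulL(16) :: subL(-8)]>
step 24: <C=(λp. 0), E={w↦2}, S={0↦-4, 1↦7, 2↦0}, K=[arg :: subL(8) :: mulL(16) :: subL(-8)]>
step 25: <C=w, E={w↦2}, S={0↦-4, 1↦7, 2↦0}, K=[fun :: subL(8) :: mulL(16) :: subL(-8)]>
step 26: <C=0, E={p↦3, w↦2}, S={0↦-4, 1↦7, 2↦0, 3↦0}, K=[subL(8) :: mulL(16) :: subL(-8)]>
→ final value -136

Answer: -136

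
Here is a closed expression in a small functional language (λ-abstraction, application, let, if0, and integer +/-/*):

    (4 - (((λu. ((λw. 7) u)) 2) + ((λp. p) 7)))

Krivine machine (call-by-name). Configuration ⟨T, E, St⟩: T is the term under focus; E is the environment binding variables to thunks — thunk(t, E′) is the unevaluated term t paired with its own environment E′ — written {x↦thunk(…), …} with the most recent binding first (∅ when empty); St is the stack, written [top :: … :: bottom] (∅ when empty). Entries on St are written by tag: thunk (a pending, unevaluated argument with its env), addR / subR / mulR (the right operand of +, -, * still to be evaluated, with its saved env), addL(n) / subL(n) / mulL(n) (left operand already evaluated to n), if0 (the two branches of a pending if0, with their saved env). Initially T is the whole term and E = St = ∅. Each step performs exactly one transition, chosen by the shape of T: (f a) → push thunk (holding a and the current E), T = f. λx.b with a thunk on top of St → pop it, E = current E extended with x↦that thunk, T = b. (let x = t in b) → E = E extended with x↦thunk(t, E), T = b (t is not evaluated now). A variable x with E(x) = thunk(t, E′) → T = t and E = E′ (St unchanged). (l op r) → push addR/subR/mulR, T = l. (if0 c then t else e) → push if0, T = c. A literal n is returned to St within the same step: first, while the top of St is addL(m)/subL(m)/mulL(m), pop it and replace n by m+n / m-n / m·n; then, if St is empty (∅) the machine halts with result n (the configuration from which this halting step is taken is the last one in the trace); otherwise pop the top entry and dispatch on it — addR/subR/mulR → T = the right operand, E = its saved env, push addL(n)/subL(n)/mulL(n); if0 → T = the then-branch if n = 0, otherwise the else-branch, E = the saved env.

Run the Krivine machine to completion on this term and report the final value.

t=0: <T=(4 - (((λu. ((λw. 7) u)) 2) + ((λp. p) 7))), E=∅, St=∅>
t=1: <T=4, E=∅, St=[subR]>
t=2: <T=(((λu. ((λw. 7) u)) 2) + ((λp. p) 7)), E=∅, St=[subL(4)]>
t=3: <T=((λu. ((λw. 7) u)) 2), E=∅, St=[addR :: subL(4)]>
t=4: <T=(λu. ((λw. 7) u)), E=∅, St=[thunk :: addR :: subL(4)]>
t=5: <T=((λw. 7) u), E={u↦thunk(2, ∅)}, St=[addR :: subL(4)]>
t=6: <T=(λw. 7), E={u↦thunk(2, ∅)}, St=[thunk :: addR :: subL(4)]>
t=7: <T=7, E={w↦thunk(u, {u↦thunk(2, ∅)}), u↦thunk(2, ∅)}, St=[addR :: subL(4)]>
t=8: <T=((λp. p) 7), E=∅, St=[addL(7) :: subL(4)]>
t=9: <T=(λp. p), E=∅, St=[thunk :: addL(7) :: subL(4)]>
t=10: <T=p, E={p↦thunk(7, ∅)}, St=[addL(7) :: subL(4)]>
t=11: <T=7, E=∅, St=[addL(7) :: subL(4)]>
→ final value -10

Answer: -10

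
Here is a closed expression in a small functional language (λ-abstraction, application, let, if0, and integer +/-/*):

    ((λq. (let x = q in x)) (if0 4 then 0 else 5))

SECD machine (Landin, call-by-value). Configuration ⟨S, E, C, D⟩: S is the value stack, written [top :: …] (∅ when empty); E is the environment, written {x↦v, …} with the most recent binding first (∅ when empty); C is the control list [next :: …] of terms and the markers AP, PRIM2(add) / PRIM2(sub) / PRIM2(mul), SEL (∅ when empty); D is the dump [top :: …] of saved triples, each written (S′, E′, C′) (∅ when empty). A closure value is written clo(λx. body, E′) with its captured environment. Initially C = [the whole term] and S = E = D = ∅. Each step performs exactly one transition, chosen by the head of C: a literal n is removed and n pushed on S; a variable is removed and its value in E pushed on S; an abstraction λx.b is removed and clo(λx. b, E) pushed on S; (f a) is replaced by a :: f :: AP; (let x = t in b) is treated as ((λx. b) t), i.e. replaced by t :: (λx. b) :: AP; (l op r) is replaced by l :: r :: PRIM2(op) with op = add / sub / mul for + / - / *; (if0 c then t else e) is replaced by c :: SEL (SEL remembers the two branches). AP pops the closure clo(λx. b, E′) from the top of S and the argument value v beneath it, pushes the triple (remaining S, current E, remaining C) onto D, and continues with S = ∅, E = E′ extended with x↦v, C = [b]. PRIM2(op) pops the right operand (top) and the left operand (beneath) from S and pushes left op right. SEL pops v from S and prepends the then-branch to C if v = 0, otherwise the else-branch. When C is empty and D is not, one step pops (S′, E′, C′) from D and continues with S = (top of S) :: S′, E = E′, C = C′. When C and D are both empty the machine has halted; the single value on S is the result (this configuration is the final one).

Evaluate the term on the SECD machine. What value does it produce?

Answer: 5

Machine steps:
t=0: ⟨S=∅; E=∅; C=[((λq. (let x = q in x)) (if0 4 then 0 else 5))]; D=∅⟩
t=1: ⟨S=∅; E=∅; C=[(if0 4 then 0 else 5) :: (λq. (let x = q in x)) :: AP]; D=∅⟩
t=2: ⟨S=∅; E=∅; C=[4 :: SEL :: (λq. (let x = q in x)) :: AP]; D=∅⟩
t=3: ⟨S=[4]; E=∅; C=[SEL :: (λq. (let x = q in x)) :: AP]; D=∅⟩
t=4: ⟨S=∅; E=∅; C=[5 :: (λq. (let x = q in x)) :: AP]; D=∅⟩
t=5: ⟨S=[5]; E=∅; C=[(λq. (let x = q in x)) :: AP]; D=∅⟩
t=6: ⟨S=[clo(λq. (let x = q in x), ∅) :: 5]; E=∅; C=[AP]; D=∅⟩
t=7: ⟨S=∅; E={q↦5}; C=[(let x = q in x)]; D=[(∅, ∅, ∅)]⟩
t=8: ⟨S=∅; E={q↦5}; C=[q :: (λx. x) :: AP]; D=[(∅, ∅, ∅)]⟩
t=9: ⟨S=[5]; E={q↦5}; C=[(λx. x) :: AP]; D=[(∅, ∅, ∅)]⟩
t=10: ⟨S=[clo(λx. x, {q↦5}) :: 5]; E={q↦5}; C=[AP]; D=[(∅, ∅, ∅)]⟩
t=11: ⟨S=∅; E={x↦5, q↦5}; C=[x]; D=[(∅, {q↦5}, ∅) :: (∅, ∅, ∅)]⟩
t=12: ⟨S=[5]; E={x↦5, q↦5}; C=∅; D=[(∅, {q↦5}, ∅) :: (∅, ∅, ∅)]⟩
t=13: ⟨S=[5]; E={q↦5}; C=∅; D=[(∅, ∅, ∅)]⟩
t=14: ⟨S=[5]; E=∅; C=∅; D=∅⟩
→ final value 5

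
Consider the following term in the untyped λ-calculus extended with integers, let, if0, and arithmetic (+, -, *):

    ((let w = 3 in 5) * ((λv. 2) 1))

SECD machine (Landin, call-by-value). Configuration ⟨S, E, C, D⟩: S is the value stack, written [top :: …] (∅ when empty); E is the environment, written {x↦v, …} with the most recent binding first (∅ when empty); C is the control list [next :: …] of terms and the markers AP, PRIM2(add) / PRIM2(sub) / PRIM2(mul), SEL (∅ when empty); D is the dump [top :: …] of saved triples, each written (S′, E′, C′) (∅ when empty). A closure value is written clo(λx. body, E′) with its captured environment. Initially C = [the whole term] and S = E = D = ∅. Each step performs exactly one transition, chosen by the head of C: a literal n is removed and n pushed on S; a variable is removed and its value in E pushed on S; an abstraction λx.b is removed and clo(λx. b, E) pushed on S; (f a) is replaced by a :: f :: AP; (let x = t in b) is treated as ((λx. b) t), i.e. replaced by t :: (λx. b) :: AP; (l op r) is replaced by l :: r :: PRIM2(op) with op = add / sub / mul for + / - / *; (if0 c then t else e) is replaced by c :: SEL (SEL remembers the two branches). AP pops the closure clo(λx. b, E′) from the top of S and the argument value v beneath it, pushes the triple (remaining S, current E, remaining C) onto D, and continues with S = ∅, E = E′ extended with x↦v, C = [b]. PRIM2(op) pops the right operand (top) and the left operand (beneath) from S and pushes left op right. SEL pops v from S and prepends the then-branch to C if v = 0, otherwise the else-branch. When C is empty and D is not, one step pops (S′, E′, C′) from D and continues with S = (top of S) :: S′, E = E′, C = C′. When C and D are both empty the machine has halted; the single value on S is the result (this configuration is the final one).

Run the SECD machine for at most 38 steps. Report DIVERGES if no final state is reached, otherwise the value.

[0] ⟨S=∅; E=∅; C=[((let w = 3 in 5) * ((λv. 2) 1))]; D=∅⟩
[1] ⟨S=∅; E=∅; C=[(let w = 3 in 5) :: ((λv. 2) 1) :: PRIM2(mul)]; D=∅⟩
[2] ⟨S=∅; E=∅; C=[3 :: (λw. 5) :: AP :: ((λv. 2) 1) :: PRIM2(mul)]; D=∅⟩
[3] ⟨S=[3]; E=∅; C=[(λw. 5) :: AP :: ((λv. 2) 1) :: PRIM2(mul)]; D=∅⟩
[4] ⟨S=[clo(λw. 5, ∅) :: 3]; E=∅; C=[AP :: ((λv. 2) 1) :: PRIM2(mul)]; D=∅⟩
[5] ⟨S=∅; E={w↦3}; C=[5]; D=[(∅, ∅, [((λv. 2) 1) :: PRIM2(mul)])]⟩
[6] ⟨S=[5]; E={w↦3}; C=∅; D=[(∅, ∅, [((λv. 2) 1) :: PRIM2(mul)])]⟩
[7] ⟨S=[5]; E=∅; C=[((λv. 2) 1) :: PRIM2(mul)]; D=∅⟩
[8] ⟨S=[5]; E=∅; C=[1 :: (λv. 2) :: AP :: PRIM2(mul)]; D=∅⟩
[9] ⟨S=[1 :: 5]; E=∅; C=[(λv. 2) :: AP :: PRIM2(mul)]; D=∅⟩
[10] ⟨S=[clo(λv. 2, ∅) :: 1 :: 5]; E=∅; C=[AP :: PRIM2(mul)]; D=∅⟩
[11] ⟨S=∅; E={v↦1}; C=[2]; D=[([5], ∅, [PRIM2(mul)])]⟩
[12] ⟨S=[2]; E={v↦1}; C=∅; D=[([5], ∅, [PRIM2(mul)])]⟩
[13] ⟨S=[2 :: 5]; E=∅; C=[PRIM2(mul)]; D=∅⟩
[14] ⟨S=[10]; E=∅; C=∅; D=∅⟩
→ final value 10

Answer: 10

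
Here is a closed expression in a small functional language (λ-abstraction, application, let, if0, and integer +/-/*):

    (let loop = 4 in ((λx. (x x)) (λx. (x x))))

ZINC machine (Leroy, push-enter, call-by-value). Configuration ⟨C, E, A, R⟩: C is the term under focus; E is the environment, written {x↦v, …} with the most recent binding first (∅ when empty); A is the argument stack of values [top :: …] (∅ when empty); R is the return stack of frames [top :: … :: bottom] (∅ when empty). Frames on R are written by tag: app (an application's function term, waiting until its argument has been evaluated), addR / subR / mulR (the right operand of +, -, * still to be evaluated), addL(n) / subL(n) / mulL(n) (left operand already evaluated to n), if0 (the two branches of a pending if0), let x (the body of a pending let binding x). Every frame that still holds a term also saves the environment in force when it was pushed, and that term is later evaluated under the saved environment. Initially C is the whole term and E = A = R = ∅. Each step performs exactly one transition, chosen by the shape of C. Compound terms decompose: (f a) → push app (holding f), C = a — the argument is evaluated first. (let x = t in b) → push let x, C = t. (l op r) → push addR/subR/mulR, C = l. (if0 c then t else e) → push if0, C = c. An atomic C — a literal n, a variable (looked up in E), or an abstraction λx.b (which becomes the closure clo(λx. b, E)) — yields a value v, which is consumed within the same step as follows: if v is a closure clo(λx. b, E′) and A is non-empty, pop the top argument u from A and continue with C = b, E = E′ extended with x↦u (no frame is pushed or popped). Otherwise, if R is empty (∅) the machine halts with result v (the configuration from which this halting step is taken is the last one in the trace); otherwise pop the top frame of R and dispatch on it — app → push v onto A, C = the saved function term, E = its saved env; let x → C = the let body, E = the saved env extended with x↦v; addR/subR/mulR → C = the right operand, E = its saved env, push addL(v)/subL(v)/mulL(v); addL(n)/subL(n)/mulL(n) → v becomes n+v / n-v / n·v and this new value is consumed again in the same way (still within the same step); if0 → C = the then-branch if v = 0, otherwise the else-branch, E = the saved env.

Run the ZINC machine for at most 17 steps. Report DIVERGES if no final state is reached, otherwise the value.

0. ⟨C=(let loop = 4 in ((λx. (x x)) (λx. (x x)))); E=∅; A=∅; R=∅⟩
1. ⟨C=4; E=∅; A=∅; R=[let loop]⟩
2. ⟨C=((λx. (x x)) (λx. (x x))); E={loop↦4}; A=∅; R=∅⟩
3. ⟨C=(λx. (x x)); E={loop↦4}; A=∅; R=[app]⟩
4. ⟨C=(λx. (x x)); E={loop↦4}; A=[clo(λx. (x x), {loop↦4})]; R=∅⟩
5. ⟨C=(x x); E={x↦clo(λx. (x x), {loop↦4}), loop↦4}; A=∅; R=∅⟩
6. ⟨C=x; E={x↦clo(λx. (x x), {loop↦4}), loop↦4}; A=∅; R=[app]⟩
7. ⟨C=x; E={x↦clo(λx. (x x), {loop↦4}), loop↦4}; A=[clo(λx. (x x), {loop↦4})]; R=∅⟩
… configuration repeats with period 3 (steps 5–7 recur indefinitely) …

Answer: DIVERGES (no final state within 17 steps)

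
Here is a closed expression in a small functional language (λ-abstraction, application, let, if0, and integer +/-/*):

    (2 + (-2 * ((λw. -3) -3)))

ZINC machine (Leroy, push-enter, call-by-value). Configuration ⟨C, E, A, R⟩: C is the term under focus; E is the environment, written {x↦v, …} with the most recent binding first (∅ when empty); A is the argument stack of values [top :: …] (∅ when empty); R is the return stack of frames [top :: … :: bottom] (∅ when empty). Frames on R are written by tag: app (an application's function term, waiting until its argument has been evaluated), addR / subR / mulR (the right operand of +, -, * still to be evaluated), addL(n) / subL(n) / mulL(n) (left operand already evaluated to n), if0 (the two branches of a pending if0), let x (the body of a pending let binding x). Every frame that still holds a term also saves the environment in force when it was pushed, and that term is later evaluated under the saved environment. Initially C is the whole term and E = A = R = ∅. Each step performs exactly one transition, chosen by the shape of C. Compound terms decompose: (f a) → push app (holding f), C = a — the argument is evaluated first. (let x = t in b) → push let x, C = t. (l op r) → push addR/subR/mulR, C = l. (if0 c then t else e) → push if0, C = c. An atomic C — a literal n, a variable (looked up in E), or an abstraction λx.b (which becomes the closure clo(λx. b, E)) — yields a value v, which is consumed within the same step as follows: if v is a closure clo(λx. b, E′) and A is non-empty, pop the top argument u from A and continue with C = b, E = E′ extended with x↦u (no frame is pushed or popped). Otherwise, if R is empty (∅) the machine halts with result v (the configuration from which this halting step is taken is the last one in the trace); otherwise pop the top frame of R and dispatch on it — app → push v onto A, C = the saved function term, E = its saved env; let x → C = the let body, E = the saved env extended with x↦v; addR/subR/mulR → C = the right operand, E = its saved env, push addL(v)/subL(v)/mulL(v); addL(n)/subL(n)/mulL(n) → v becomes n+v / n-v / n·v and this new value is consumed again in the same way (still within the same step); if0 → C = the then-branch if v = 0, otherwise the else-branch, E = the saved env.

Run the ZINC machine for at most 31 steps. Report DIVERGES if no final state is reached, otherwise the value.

Answer: 8

Machine steps:
t=0: ⟨C=(2 + (-2 * ((λw. -3) -3))); E=∅; A=∅; R=∅⟩
t=1: ⟨C=2; E=∅; A=∅; R=[addR]⟩
t=2: ⟨C=(-2 * ((λw. -3) -3)); E=∅; A=∅; R=[addL(2)]⟩
t=3: ⟨C=-2; E=∅; A=∅; R=[mulR :: addL(2)]⟩
t=4: ⟨C=((λw. -3) -3); E=∅; A=∅; R=[mulL(-2) :: addL(2)]⟩
t=5: ⟨C=-3; E=∅; A=∅; R=[app :: mulL(-2) :: addL(2)]⟩
t=6: ⟨C=(λw. -3); E=∅; A=[-3]; R=[mulL(-2) :: addL(2)]⟩
t=7: ⟨C=-3; E={w↦-3}; A=∅; R=[mulL(-2) :: addL(2)]⟩
→ final value 8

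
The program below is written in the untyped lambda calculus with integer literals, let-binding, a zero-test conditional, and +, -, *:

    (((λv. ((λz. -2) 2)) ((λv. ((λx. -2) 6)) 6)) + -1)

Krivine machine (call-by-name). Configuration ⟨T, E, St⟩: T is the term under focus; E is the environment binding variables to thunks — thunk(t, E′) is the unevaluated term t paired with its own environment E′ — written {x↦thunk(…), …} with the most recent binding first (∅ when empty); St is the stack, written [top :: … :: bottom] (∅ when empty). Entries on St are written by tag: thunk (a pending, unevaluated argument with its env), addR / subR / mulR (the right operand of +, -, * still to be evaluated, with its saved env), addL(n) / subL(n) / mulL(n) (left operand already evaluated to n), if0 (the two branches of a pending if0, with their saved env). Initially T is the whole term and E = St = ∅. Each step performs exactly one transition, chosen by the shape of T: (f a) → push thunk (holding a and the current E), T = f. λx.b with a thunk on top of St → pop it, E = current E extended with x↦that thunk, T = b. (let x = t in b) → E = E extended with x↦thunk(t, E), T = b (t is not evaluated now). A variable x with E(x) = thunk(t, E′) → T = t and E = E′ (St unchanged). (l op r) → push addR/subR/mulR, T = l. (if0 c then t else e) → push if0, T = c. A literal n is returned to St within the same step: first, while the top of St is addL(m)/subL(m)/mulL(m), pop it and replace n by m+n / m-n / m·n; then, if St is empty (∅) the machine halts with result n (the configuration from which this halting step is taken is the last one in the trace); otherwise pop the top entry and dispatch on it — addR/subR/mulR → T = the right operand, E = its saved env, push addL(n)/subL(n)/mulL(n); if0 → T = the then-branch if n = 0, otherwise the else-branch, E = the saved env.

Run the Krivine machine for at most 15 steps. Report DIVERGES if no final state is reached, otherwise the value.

0. <T=(((λv. ((λz. -2) 2)) ((λv. ((λx. -2) 6)) 6)) + -1), E=∅, St=∅>
1. <T=((λv. ((λz. -2) 2)) ((λv. ((λx. -2) 6)) 6)), E=∅, St=[addR]>
2. <T=(λv. ((λz. -2) 2)), E=∅, St=[thunk :: addR]>
3. <T=((λz. -2) 2), E={v↦thunk(((λv. ((λx. -2) 6)) 6), ∅)}, St=[addR]>
4. <T=(λz. -2), E={v↦thunk(((λv. ((λx. -2) 6)) 6), ∅)}, St=[thunk :: addR]>
5. <T=-2, E={z↦thunk(2, {v↦thunk(((λv. ((λx. -2) 6)) 6), ∅)}), v↦thunk(((λv. ((λx. -2) 6)) 6), ∅)}, St=[addR]>
6. <T=-1, E=∅, St=[addL(-2)]>
→ final value -3

Answer: -3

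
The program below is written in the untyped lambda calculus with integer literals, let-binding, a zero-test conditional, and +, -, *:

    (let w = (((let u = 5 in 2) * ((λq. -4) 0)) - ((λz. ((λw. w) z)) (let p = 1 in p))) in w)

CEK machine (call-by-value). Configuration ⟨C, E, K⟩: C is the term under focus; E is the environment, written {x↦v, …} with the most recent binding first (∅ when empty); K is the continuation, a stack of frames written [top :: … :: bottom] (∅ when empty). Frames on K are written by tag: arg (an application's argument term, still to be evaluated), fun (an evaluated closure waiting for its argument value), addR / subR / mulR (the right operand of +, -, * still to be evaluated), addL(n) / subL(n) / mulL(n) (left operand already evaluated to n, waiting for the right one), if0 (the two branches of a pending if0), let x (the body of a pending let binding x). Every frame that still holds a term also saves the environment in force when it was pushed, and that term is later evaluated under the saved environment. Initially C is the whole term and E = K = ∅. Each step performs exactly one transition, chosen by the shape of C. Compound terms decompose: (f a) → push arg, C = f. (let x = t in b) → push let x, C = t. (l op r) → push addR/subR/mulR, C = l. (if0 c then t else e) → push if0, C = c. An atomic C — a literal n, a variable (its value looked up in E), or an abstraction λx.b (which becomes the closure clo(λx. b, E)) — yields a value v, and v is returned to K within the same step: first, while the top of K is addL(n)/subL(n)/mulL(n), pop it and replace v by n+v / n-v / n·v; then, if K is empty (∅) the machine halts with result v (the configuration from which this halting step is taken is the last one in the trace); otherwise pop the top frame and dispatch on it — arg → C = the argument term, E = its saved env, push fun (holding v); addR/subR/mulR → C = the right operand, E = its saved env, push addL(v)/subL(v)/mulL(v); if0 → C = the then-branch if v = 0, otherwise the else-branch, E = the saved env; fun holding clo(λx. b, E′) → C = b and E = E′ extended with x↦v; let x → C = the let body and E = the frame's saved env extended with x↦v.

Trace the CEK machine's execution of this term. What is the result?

Answer: -9

Derivation:
t=0: ⟨C=(let w = (((let u = 5 in 2) * ((λq. -4) 0)) - ((λz. ((λw. w) z)) (let p = 1 in p))) in w); E=∅; K=∅⟩
t=1: ⟨C=(((let u = 5 in 2) * ((λq. -4) 0)) - ((λz. ((λw. w) z)) (let p = 1 in p))); E=∅; K=[let w]⟩
t=2: ⟨C=((let u = 5 in 2) * ((λq. -4) 0)); E=∅; K=[subR :: let w]⟩
t=3: ⟨C=(let u = 5 in 2); E=∅; K=[mulR :: subR :: let w]⟩
t=4: ⟨C=5; E=∅; K=[let u :: mulR :: subR :: let w]⟩
t=5: ⟨C=2; E={u↦5}; K=[mulR :: subR :: let w]⟩
t=6: ⟨C=((λq. -4) 0); E=∅; K=[mulL(2) :: subR :: let w]⟩
t=7: ⟨C=(λq. -4); E=∅; K=[arg :: mulL(2) :: subR :: let w]⟩
t=8: ⟨C=0; E=∅; K=[fun :: mulL(2) :: subR :: let w]⟩
t=9: ⟨C=-4; E={q↦0}; K=[mulL(2) :: subR :: let w]⟩
t=10: ⟨C=((λz. ((λw. w) z)) (let p = 1 in p)); E=∅; K=[subL(-8) :: let w]⟩
t=11: ⟨C=(λz. ((λw. w) z)); E=∅; K=[arg :: subL(-8) :: let w]⟩
t=12: ⟨C=(let p = 1 in p); E=∅; K=[fun :: subL(-8) :: let w]⟩
t=13: ⟨C=1; E=∅; K=[let p :: fun :: subL(-8) :: let w]⟩
t=14: ⟨C=p; E={p↦1}; K=[fun :: subL(-8) :: let w]⟩
t=15: ⟨C=((λw. w) z); E={z↦1}; K=[subL(-8) :: let w]⟩
t=16: ⟨C=(λw. w); E={z↦1}; K=[arg :: subL(-8) :: let w]⟩
t=17: ⟨C=z; E={z↦1}; K=[fun :: subL(-8) :: let w]⟩
t=18: ⟨C=w; E={w↦1, z↦1}; K=[subL(-8) :: let w]⟩
t=19: ⟨C=w; E={w↦-9}; K=∅⟩
→ final value -9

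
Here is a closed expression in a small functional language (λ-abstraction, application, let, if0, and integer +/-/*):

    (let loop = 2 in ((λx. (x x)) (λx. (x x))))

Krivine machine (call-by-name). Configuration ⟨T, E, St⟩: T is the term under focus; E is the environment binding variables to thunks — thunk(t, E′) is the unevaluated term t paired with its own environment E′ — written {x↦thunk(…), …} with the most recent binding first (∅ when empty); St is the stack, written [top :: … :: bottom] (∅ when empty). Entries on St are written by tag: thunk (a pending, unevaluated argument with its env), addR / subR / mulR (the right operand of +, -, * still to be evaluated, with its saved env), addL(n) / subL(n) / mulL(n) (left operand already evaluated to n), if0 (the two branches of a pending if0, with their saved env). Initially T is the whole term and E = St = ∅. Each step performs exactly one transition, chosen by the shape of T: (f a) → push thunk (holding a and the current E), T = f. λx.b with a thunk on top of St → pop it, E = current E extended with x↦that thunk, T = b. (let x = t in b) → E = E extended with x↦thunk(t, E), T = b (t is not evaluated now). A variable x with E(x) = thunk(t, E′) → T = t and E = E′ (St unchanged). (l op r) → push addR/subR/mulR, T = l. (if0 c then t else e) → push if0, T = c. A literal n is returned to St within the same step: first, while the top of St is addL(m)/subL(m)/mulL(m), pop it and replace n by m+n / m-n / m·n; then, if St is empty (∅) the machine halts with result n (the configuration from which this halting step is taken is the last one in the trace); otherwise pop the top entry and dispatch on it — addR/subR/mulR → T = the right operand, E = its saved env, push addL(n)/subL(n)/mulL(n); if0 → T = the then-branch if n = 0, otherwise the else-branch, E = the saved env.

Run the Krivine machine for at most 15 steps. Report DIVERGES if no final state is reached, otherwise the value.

t=0: ⟨T=(let loop = 2 in ((λx. (x x)) (λx. (x x)))); E=∅; St=∅⟩
t=1: ⟨T=((λx. (x x)) (λx. (x x))); E={loop↦thunk(2, ∅)}; St=∅⟩
t=2: ⟨T=(λx. (x x)); E={loop↦thunk(2, ∅)}; St=[thunk]⟩
t=3: ⟨T=(x x); E={x↦thunk((λx. (x x)), {loop↦thunk(2, ∅)}), loop↦thunk(2, ∅)}; St=∅⟩
t=4: ⟨T=x; E={x↦thunk((λx. (x x)), {loop↦thunk(2, ∅)}), loop↦thunk(2, ∅)}; St=[thunk]⟩
t=5: ⟨T=(λx. (x x)); E={loop↦thunk(2, ∅)}; St=[thunk]⟩
t=6: ⟨T=(x x); E={x↦thunk(x, {x↦thunk((λx. (x x)), {loop↦thunk(2, ∅)}), loop↦thunk(2, ∅)}), loop↦thunk(2, ∅)}; St=∅⟩
t=7: ⟨T=x; E={x↦thunk(x, {x↦thunk((λx. (x x)), {loop↦thunk(2, ∅)}), loop↦thunk(2, ∅)}), loop↦thunk(2, ∅)}; St=[thunk]⟩
t=8: ⟨T=x; E={x↦thunk((λx. (x x)), {loop↦thunk(2, ∅)}), loop↦thunk(2, ∅)}; St=[thunk]⟩
t=9: ⟨T=(λx. (x x)); E={loop↦thunk(2, ∅)}; St=[thunk]⟩
t=10: ⟨T=(x x); E={x↦thunk(x, {x↦thunk(x, {x↦thunk((λx. (x x)), {loop↦thunk(2, ∅)}), loop↦thunk(2, ∅)}), loop↦thunk(2, ∅)}), loop↦thunk(2, ∅)}; St=∅⟩
t=11: ⟨T=x; E={x↦thunk(x, {x↦thunk(x, {x↦thunk((λx. (x x)), {loop↦thunk(2, ∅)}), loop↦thunk(2, ∅)}), loop↦thunk(2, ∅)}), loop↦thunk(2, ∅)}; St=[thunk]⟩
t=12: ⟨T=x; E={x↦thunk(x, {x↦thunk((λx. (x x)), {loop↦thunk(2, ∅)}), loop↦thunk(2, ∅)}), loop↦thunk(2, ∅)}; St=[thunk]⟩
t=13: ⟨T=x; E={x↦thunk((λx. (x x)), {loop↦thunk(2, ∅)}), loop↦thunk(2, ∅)}; St=[thunk]⟩
t=14: ⟨T=(λx. (x x)); E={loop↦thunk(2, ∅)}; St=[thunk]⟩
t=15: ⟨T=(x x); E={x↦thunk(x, {x↦thunk(x, {x↦thunk(x, {x↦thunk((λx. (x x)), {loop↦thunk(2, ∅)}), loop↦thunk(2, ∅)}), loop↦thunk(2, ∅)}), loop↦thunk(2, ∅)}), loop↦thunk(2, ∅)}; St=∅⟩
→ 15 transitions taken and the configuration is still not final: no result within 15 steps

Answer: DIVERGES (no final state within 15 steps)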